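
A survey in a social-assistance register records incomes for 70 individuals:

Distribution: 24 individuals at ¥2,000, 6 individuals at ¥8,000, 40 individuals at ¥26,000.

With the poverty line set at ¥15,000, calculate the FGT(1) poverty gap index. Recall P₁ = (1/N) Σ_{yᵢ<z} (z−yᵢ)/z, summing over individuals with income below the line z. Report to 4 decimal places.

0.3371

Incomes under z: 24×¥2,000, 6×¥8,000 (q = 30 of N = 70).
Normalized shortfalls: (15000−2000)/15000 = 0.8667 (×24); (15000−8000)/15000 = 0.4667 (×6).
Sum of shortfalls = 23.600000; P₁ averages over all N: 23.600000 / 70 = 0.3371.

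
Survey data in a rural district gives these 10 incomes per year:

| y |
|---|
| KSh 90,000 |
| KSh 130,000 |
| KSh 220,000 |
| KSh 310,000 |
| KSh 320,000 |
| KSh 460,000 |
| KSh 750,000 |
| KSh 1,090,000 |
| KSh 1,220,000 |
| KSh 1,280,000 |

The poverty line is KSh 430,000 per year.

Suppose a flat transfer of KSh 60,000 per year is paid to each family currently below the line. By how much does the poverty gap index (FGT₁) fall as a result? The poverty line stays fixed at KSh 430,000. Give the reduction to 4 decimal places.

Before: below the line — KSh 90,000, KSh 130,000, KSh 220,000, KSh 310,000, KSh 320,000; poverty gap index (FGT₁) = 0.251163.
After the KSh 60,000 transfer: below the line — KSh 150,000, KSh 190,000, KSh 280,000, KSh 370,000, KSh 380,000; poverty gap index (FGT₁) = 0.181395.
Reduction = 0.251163 − 0.181395 = 0.0698.

0.0698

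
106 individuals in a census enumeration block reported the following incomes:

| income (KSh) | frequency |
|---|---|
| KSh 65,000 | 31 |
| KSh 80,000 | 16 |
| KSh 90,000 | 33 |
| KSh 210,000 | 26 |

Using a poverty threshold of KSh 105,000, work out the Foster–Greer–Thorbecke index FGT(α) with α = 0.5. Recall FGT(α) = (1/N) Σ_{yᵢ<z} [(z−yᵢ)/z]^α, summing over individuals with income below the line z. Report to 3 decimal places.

Below z: 31×KSh 65,000, 16×KSh 80,000, 33×KSh 90,000 (q = 80 of N = 106).
Gap ratios (z−y)/z: (105000−65000)/105000 = 0.3810 (×31); (105000−80000)/105000 = 0.2381 (×16); (105000−90000)/105000 = 0.1429 (×33).
Raised to α = 0.5: 0.61721 (×31); 0.48795 (×16); 0.37796 (×33).
Sum = 39.413644; FGT(0.5) = 39.413644 / 106 = 0.372.

0.372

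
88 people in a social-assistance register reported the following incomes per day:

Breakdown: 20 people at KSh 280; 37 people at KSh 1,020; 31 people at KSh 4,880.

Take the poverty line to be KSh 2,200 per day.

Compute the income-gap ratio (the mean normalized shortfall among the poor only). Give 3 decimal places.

0.654

Incomes under z: 20×KSh 280, 37×KSh 1,020 (q = 57 of N = 88).
Shortfall ratios (z−y)/z: 0.8727 (×20), 0.5364 (×37); sum = 37.300000.
The income-gap ratio divides by q (the poor only): 37.300000 / 57 = 0.654.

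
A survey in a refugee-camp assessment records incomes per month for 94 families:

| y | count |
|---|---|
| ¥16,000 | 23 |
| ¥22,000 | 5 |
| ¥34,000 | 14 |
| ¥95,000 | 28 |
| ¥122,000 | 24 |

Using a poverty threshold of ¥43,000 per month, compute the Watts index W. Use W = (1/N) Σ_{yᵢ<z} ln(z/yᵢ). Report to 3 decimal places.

Below the line: 23×¥16,000, 5×¥22,000, 14×¥34,000 (q = 42 of N = 94).
Log gaps: ln(43000/16000) = 0.9886 (×23); ln(43000/22000) = 0.6702 (×5); ln(43000/34000) = 0.2348 (×14).
W = 29.376605 / 94 = 0.313.

0.313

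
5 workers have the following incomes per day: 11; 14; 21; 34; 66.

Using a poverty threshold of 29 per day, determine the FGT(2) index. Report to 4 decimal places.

0.1458

Below the line: 11, 14, 21 (q = 3 of N = 5).
Normalized shortfalls: (29−11)/29 = 0.6207; (29−14)/29 = 0.5172; (29−21)/29 = 0.2759.
Squared: 0.3853; 0.2675; 0.0761.
Sum = 0.728894; P₂ = 0.728894 / 5 = 0.1458.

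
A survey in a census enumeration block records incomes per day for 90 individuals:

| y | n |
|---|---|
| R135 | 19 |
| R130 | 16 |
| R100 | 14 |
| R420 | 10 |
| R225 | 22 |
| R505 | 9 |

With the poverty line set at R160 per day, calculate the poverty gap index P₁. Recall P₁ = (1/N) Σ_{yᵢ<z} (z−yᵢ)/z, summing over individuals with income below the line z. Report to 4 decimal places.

0.1247

Below z: 14×R100, 16×R130, 19×R135 (q = 49 of N = 90).
Relative gaps: (160−100)/160 = 0.3750 (×14); (160−130)/160 = 0.1875 (×16); (160−135)/160 = 0.1562 (×19).
Σ = 11.218750. Dividing by the full population N = 90 gives P₁ = 0.1247.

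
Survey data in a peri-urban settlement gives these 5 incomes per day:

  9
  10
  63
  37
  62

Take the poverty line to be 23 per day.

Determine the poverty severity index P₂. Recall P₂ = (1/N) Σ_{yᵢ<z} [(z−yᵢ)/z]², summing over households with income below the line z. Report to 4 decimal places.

Poor units: 9, 10 (q = 2 of N = 5).
Normalized shortfalls: (23−9)/23 = 0.6087; (23−10)/23 = 0.5652.
Squared: 0.3705; 0.3195.
Sum = 0.689981; P₂ = 0.689981 / 5 = 0.1380.

0.1380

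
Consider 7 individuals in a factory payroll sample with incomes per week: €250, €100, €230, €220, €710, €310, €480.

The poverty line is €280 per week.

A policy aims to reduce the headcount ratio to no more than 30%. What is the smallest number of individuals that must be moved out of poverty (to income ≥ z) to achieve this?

4 of the 7 individuals are poor, so H = 4/7 = 0.571.
A headcount ratio of at most 30% allows at most ⌊0.30 × 7⌋ = 2 poor individuals.
So at least 4 − 2 = 2 must be lifted.

2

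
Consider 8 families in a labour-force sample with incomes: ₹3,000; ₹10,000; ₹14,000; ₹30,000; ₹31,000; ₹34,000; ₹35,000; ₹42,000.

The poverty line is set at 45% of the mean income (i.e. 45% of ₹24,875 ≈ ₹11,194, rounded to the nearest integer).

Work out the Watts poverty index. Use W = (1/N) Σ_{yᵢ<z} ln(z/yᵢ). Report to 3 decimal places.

0.179

Below z: ₹3,000, ₹10,000 (q = 2 of N = 8).
Log shortfalls: ln(11194/3000) = 1.3168; ln(11194/10000) = 0.1128.
W = 1.429558 / 8 = 0.179.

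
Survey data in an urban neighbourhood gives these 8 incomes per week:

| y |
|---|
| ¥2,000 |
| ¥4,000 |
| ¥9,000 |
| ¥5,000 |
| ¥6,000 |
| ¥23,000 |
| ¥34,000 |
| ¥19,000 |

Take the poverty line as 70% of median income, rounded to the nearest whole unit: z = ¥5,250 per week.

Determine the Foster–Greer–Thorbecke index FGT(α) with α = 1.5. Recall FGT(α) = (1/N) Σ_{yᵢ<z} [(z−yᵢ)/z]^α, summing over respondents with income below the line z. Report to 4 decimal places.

0.0767

Poor units: ¥2,000, ¥4,000, ¥5,000 (q = 3 of N = 8).
Relative gaps: (5250−2000)/5250 = 0.6190; (5250−4000)/5250 = 0.2381; (5250−5000)/5250 = 0.0476.
Raised to α = 1.5: 0.48706; 0.11618; 0.01039.
Sum = 0.613634; FGT(1.5) = 0.613634 / 8 = 0.0767.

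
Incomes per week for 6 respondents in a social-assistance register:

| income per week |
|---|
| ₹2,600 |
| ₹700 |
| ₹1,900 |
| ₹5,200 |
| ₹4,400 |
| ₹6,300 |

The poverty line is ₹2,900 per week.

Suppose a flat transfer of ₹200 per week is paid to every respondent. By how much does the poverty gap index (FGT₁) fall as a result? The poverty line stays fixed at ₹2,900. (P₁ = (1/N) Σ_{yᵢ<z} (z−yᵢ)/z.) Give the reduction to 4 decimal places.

Before: below the line — ₹700, ₹1,900, ₹2,600; poverty gap index (FGT₁) = 0.201149.
After the ₹200 transfer: below the line — ₹900, ₹2,100, ₹2,800; poverty gap index (FGT₁) = 0.166667.
Reduction = 0.201149 − 0.166667 = 0.0345.

0.0345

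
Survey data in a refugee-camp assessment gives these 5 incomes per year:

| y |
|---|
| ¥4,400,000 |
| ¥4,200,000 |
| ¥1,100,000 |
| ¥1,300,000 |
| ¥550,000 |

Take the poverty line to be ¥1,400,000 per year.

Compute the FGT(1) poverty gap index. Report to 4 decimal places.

Below the line: ¥550,000, ¥1,100,000, ¥1,300,000 (q = 3 of N = 5).
Shortfall ratios: (1400000−550000)/1400000 = 0.6071; (1400000−1100000)/1400000 = 0.2143; (1400000−1300000)/1400000 = 0.0714.
Σ = 0.892857. Dividing by the full population N = 5 gives P₁ = 0.1786.

0.1786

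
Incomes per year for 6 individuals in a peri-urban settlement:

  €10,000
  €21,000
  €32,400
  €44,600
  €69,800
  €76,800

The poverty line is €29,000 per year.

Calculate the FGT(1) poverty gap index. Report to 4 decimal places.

Below the line: €10,000, €21,000 (q = 2 of N = 6).
Gap ratios (z−y)/z: (29000−10000)/29000 = 0.6552; (29000−21000)/29000 = 0.2759.
Sum of shortfalls = 0.931034; P₁ averages over all N: 0.931034 / 6 = 0.1552.

0.1552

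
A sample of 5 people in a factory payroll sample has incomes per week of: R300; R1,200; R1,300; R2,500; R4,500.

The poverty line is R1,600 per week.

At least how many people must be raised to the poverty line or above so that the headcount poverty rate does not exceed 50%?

1

Currently q = 3 of N = 5 are below the line (H = 0.600).
A headcount ratio of at most 50% allows at most ⌊0.50 × 5⌋ = 2 poor people.
So at least 3 − 2 = 1 must be lifted.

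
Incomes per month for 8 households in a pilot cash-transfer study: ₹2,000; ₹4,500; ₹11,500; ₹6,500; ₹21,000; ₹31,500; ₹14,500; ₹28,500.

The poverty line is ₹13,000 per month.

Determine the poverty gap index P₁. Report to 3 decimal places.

0.264

Poor units: ₹2,000, ₹4,500, ₹6,500, ₹11,500 (q = 4 of N = 8).
Shortfall ratios: (13000−2000)/13000 = 0.8462; (13000−4500)/13000 = 0.6538; (13000−6500)/13000 = 0.5000; (13000−11500)/13000 = 0.1154.
Σ = 2.115385. Dividing by the full population N = 8 gives P₁ = 0.264.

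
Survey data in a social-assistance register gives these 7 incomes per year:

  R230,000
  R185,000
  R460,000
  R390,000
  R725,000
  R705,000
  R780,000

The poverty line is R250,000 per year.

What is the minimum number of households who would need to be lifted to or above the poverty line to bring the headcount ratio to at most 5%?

2 of the 7 households are poor, so H = 2/7 = 0.286.
A headcount ratio of at most 5% allows at most ⌊0.05 × 7⌋ = 0 poor households.
So at least 2 − 0 = 2 must be lifted.

2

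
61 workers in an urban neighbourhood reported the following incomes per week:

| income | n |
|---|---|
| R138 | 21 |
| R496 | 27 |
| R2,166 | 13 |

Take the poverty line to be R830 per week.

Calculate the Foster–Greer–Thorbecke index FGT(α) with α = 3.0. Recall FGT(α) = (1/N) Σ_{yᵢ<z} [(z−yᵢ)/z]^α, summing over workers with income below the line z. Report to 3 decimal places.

Incomes under z: 21×R138, 27×R496 (q = 48 of N = 61).
Shortfall ratios: (830−138)/830 = 0.8337 (×21); (830−496)/830 = 0.4024 (×27).
Raised to α = 3.0: 0.57954 (×21); 0.06516 (×27).
Sum = 13.929774; FGT(3.0) = 13.929774 / 61 = 0.228.

0.228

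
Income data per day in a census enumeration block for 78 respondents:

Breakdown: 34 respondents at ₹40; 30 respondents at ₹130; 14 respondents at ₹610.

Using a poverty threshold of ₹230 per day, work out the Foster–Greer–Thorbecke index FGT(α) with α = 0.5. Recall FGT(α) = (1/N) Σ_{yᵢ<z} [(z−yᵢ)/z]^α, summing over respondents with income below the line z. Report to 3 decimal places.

Incomes under z: 34×₹40, 30×₹130 (q = 64 of N = 78).
Relative gaps: (230−40)/230 = 0.8261 (×34); (230−130)/230 = 0.4348 (×30).
Raised to α = 0.5: 0.90889 (×34); 0.65938 (×30).
Sum = 50.683785; FGT(0.5) = 50.683785 / 78 = 0.650.

0.650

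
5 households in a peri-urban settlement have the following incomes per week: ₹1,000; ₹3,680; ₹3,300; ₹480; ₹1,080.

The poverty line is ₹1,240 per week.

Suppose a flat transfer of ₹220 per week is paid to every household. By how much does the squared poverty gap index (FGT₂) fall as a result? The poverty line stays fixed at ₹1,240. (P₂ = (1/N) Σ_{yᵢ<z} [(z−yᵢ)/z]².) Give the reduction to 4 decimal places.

Before: below the line — ₹480, ₹1,000, ₹1,080; squared poverty gap index (FGT₂) = 0.085952.
After the ₹220 transfer: below the line — ₹700, ₹1,220; squared poverty gap index (FGT₂) = 0.037981.
Reduction = 0.085952 − 0.037981 = 0.0480.

0.0480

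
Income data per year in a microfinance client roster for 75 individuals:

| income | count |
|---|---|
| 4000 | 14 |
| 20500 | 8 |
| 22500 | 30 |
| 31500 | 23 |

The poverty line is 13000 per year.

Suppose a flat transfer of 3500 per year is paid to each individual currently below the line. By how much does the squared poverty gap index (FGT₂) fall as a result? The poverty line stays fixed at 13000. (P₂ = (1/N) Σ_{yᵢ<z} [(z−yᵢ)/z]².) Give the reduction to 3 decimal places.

Before: below the line — 14×4000; squared poverty gap index (FGT₂) = 0.08947.
After the 3500 transfer: below the line — 14×7500; squared poverty gap index (FGT₂) = 0.03341.
Reduction = 0.08947 − 0.03341 = 0.056.

0.056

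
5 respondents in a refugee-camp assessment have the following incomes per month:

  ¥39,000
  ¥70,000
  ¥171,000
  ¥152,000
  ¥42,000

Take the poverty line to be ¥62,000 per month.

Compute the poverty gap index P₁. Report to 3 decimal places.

0.139

Below z: ¥39,000, ¥42,000 (q = 2 of N = 5).
Gap ratios (z−y)/z: (62000−39000)/62000 = 0.3710; (62000−42000)/62000 = 0.3226.
Sum of shortfalls = 0.693548; P₁ averages over all N: 0.693548 / 5 = 0.139.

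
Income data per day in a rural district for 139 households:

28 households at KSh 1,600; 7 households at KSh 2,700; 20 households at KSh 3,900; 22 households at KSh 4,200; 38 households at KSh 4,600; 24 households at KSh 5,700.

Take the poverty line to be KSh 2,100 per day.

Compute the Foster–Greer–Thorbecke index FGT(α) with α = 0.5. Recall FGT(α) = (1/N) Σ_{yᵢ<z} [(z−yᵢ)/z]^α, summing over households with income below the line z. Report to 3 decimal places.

Below z: 28×KSh 1,600 (q = 28 of N = 139).
Shortfall ratios: (2100−1600)/2100 = 0.2381 (×28).
Raised to α = 0.5: 0.48795 (×28).
Sum = 13.662601; FGT(0.5) = 13.662601 / 139 = 0.098.

0.098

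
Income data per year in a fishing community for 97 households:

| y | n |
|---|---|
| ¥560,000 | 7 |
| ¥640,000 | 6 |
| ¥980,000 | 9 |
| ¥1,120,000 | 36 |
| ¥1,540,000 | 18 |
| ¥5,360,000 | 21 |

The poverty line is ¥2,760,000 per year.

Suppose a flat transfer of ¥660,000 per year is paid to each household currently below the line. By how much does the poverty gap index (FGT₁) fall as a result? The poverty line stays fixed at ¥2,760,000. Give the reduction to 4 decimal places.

0.1874

Before: below the line — 7×¥560,000, 6×¥640,000, 9×¥980,000, 36×¥1,120,000, 18×¥1,540,000; poverty gap index (FGT₁) = 0.467429.
After the ¥660,000 transfer: below the line — 7×¥1,220,000, 6×¥1,300,000, 9×¥1,640,000, 36×¥1,780,000, 18×¥2,200,000; poverty gap index (FGT₁) = 0.280069.
Reduction = 0.467429 − 0.280069 = 0.1874.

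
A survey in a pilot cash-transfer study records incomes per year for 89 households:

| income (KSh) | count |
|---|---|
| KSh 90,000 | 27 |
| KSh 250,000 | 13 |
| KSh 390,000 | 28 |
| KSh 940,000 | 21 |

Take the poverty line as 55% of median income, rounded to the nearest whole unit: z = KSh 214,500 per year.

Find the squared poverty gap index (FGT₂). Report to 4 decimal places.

Below z: 27×KSh 90,000 (q = 27 of N = 89).
Shortfall ratios: (214500−90000)/214500 = 0.5804 (×27).
Squared: 0.3369 (×27).
Sum = 9.095946; P₂ = 9.095946 / 89 = 0.1022.

0.1022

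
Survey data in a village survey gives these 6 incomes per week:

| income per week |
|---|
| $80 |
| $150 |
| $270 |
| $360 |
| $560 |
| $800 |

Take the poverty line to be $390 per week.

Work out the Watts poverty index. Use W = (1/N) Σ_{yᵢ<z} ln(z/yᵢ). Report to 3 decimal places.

Incomes under z: $80, $150, $270, $360 (q = 4 of N = 6).
ln(z/y) terms: ln(390/80) = 1.5841; ln(390/150) = 0.9555; ln(390/270) = 0.3677; ln(390/360) = 0.0800.
W = 2.987399 / 6 = 0.498.

0.498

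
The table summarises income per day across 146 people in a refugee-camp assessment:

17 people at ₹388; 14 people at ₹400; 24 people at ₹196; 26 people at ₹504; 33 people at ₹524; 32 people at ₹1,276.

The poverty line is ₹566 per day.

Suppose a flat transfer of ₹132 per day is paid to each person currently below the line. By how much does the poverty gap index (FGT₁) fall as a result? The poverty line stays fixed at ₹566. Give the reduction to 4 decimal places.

0.1241

Before: below the line — 24×₹196, 17×₹388, 14×₹400, 26×₹504, 33×₹524; poverty gap index (FGT₁) = 0.208481.
After the ₹132 transfer: below the line — 24×₹328, 17×₹520, 14×₹532; poverty gap index (FGT₁) = 0.084346.
Reduction = 0.208481 − 0.084346 = 0.1241.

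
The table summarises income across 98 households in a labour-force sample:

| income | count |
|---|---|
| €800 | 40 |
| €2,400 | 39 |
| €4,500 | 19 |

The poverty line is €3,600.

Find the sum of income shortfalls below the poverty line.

€158,800

Below z: 40×€800, 39×€2,400 (q = 79 of N = 98).
Individual gaps: 40×(3600−800) = 112000; 39×(3600−2400) = 46800.
Aggregate gap = €158,800.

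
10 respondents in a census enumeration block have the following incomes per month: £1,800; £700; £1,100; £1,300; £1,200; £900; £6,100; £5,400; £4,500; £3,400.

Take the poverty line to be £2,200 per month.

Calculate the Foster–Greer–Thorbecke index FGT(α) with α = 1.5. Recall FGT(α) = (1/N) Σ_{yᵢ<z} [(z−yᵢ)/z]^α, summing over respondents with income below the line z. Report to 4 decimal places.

Poor units: £700, £900, £1,100, £1,200, £1,300, £1,800 (q = 6 of N = 10).
Relative gaps: (2200−700)/2200 = 0.6818; (2200−900)/2200 = 0.5909; (2200−1100)/2200 = 0.5000; (2200−1200)/2200 = 0.4545; (2200−1300)/2200 = 0.4091; (2200−1800)/2200 = 0.1818.
Raised to α = 1.5: 0.56299; 0.45424; 0.35355; 0.30645; 0.26166; 0.07753.
Sum = 2.016419; FGT(1.5) = 2.016419 / 10 = 0.2016.

0.2016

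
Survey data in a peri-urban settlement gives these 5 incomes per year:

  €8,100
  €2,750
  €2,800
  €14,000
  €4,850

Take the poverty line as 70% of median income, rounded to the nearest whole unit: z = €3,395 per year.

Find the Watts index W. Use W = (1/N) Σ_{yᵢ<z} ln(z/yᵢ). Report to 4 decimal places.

Below the line: €2,750, €2,800 (q = 2 of N = 5).
Log gaps: ln(3395/2750) = 0.2107; ln(3395/2800) = 0.1927.
W = 0.403387 / 5 = 0.0807.

0.0807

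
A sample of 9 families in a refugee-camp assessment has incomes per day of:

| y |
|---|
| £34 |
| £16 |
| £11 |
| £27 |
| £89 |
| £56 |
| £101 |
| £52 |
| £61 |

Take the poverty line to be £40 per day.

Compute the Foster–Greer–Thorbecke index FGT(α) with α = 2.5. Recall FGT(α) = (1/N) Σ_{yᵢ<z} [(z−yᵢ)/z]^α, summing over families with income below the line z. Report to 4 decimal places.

Poor units: £11, £16, £27, £34 (q = 4 of N = 9).
Gap ratios (z−y)/z: (40−11)/40 = 0.7250; (40−16)/40 = 0.6000; (40−27)/40 = 0.3250; (40−34)/40 = 0.1500.
Raised to α = 2.5: 0.44755; 0.27885; 0.06022; 0.00871.
Sum = 0.795338; FGT(2.5) = 0.795338 / 9 = 0.0884.

0.0884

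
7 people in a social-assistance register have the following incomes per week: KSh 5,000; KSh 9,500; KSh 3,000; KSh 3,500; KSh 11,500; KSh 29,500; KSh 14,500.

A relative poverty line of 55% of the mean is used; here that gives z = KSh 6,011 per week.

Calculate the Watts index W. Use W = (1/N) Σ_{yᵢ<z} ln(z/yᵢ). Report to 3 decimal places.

0.203

Incomes under z: KSh 3,000, KSh 3,500, KSh 5,000 (q = 3 of N = 7).
Log gaps: ln(6011/3000) = 0.6950; ln(6011/3500) = 0.5408; ln(6011/5000) = 0.1842.
W = 1.419960 / 7 = 0.203.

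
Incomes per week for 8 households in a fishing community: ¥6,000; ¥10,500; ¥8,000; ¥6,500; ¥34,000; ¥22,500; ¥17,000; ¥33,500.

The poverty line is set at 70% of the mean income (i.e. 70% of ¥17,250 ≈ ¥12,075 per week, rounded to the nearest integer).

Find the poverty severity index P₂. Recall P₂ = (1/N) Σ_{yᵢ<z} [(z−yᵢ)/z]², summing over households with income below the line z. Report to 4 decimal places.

0.0746

Below z: ¥6,000, ¥6,500, ¥8,000, ¥10,500 (q = 4 of N = 8).
Relative gaps: (12075−6000)/12075 = 0.5031; (12075−6500)/12075 = 0.4617; (12075−8000)/12075 = 0.3375; (12075−10500)/12075 = 0.1304.
Squared: 0.2531; 0.2132; 0.1139; 0.0170.
Sum = 0.597182; P₂ = 0.597182 / 8 = 0.0746.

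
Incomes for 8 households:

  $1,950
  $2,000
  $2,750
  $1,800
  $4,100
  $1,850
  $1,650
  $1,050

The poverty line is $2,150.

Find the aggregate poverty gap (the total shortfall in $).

$2,600

Below the line: $1,050, $1,650, $1,800, $1,850, $1,950, $2,000 (q = 6 of N = 8).
Individual gaps: 2150−1050 = 1100; 2150−1650 = 500; 2150−1800 = 350; 2150−1850 = 300; 2150−1950 = 200; 2150−2000 = 150.
Aggregate gap = $2,600.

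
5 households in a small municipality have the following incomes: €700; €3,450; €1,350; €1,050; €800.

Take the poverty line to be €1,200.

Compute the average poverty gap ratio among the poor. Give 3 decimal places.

0.292

Incomes under z: €700, €800, €1,050 (q = 3 of N = 5).
Shortfall ratios (z−y)/z: 0.4167, 0.3333, 0.1250; sum = 0.875000.
I averages over the q = 3 poor units only: 0.875000 / 3 = 0.292.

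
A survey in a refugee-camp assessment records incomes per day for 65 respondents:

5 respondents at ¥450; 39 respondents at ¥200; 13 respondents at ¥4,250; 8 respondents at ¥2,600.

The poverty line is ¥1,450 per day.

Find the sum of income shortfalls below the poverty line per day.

Poor units: 39×¥200, 5×¥450 (q = 44 of N = 65).
Individual gaps: 39×(1450−200) = 48750; 5×(1450−450) = 5000.
Aggregate gap = ¥53,750.

¥53,750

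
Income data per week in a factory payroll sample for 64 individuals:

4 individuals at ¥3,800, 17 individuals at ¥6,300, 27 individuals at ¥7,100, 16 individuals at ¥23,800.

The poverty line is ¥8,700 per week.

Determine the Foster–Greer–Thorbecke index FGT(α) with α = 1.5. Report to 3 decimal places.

Below z: 4×¥3,800, 17×¥6,300, 27×¥7,100 (q = 48 of N = 64).
Normalized shortfalls: (8700−3800)/8700 = 0.5632 (×4); (8700−6300)/8700 = 0.2759 (×17); (8700−7100)/8700 = 0.1839 (×27).
Raised to α = 1.5: 0.42268 (×4); 0.14489 (×17); 0.07887 (×27).
Sum = 6.283299; FGT(1.5) = 6.283299 / 64 = 0.098.

0.098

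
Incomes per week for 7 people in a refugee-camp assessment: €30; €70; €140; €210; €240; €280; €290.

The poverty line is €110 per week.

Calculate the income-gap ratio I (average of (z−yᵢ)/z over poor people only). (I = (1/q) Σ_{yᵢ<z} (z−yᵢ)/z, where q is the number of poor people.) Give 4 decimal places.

Incomes under z: €30, €70 (q = 2 of N = 7).
Relative gaps: 0.7273, 0.3636; sum = 1.090909.
The income-gap ratio divides by q (the poor only): 1.090909 / 2 = 0.5455.

0.5455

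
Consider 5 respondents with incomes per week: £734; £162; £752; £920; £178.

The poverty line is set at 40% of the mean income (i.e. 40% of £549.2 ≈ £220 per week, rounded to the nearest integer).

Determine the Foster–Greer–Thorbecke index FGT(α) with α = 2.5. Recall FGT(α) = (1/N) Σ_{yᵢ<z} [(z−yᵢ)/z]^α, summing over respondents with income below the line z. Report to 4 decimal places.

0.0103

Incomes under z: £162, £178 (q = 2 of N = 5).
Normalized shortfalls: (220−162)/220 = 0.2636; (220−178)/220 = 0.1909.
Raised to α = 2.5: 0.03569; 0.01592.
Sum = 0.051612; FGT(2.5) = 0.051612 / 5 = 0.0103.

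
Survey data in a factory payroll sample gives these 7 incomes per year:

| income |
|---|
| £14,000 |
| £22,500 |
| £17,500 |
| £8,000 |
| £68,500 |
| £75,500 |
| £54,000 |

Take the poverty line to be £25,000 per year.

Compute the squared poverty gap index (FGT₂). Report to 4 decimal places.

Below the line: £8,000, £14,000, £17,500, £22,500 (q = 4 of N = 7).
Gap ratios (z−y)/z: (25000−8000)/25000 = 0.6800; (25000−14000)/25000 = 0.4400; (25000−17500)/25000 = 0.3000; (25000−22500)/25000 = 0.1000.
Squared: 0.4624; 0.1936; 0.0900; 0.0100.
Sum = 0.756000; P₂ = 0.756000 / 7 = 0.1080.

0.1080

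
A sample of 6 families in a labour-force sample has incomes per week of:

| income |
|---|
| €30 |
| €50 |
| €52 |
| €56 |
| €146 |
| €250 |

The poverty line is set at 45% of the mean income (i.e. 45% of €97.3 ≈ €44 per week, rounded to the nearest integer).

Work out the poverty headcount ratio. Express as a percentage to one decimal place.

16.7%

1 of the 6 families have income below €44.
H = 1/6 = 16.7%.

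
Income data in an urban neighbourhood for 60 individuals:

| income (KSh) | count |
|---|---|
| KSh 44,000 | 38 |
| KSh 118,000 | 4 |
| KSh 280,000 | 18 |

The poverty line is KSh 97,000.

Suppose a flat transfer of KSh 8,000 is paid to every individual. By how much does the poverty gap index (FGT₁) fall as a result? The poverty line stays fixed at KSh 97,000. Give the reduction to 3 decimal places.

Before: below the line — 38×KSh 44,000; poverty gap index (FGT₁) = 0.34605.
After the KSh 8,000 transfer: below the line — 38×KSh 52,000; poverty gap index (FGT₁) = 0.29381.
Reduction = 0.34605 − 0.29381 = 0.052.

0.052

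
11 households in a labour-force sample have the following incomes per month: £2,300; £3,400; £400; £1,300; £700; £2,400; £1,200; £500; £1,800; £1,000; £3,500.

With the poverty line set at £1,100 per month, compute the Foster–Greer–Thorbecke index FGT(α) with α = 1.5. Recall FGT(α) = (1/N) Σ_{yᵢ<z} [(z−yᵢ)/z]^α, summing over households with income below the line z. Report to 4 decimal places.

0.1052

Poor units: £400, £500, £700, £1,000 (q = 4 of N = 11).
Shortfall ratios: (1100−400)/1100 = 0.6364; (1100−500)/1100 = 0.5455; (1100−700)/1100 = 0.3636; (1100−1000)/1100 = 0.0909.
Raised to α = 1.5: 0.50764; 0.40284; 0.21928; 0.02741.
Sum = 1.157179; FGT(1.5) = 1.157179 / 11 = 0.1052.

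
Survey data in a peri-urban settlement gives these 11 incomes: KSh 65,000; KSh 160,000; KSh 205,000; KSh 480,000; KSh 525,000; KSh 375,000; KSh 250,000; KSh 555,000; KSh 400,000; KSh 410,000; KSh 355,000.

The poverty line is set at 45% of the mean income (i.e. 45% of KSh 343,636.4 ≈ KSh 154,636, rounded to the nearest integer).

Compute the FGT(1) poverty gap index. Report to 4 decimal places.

Poor units: KSh 65,000 (q = 1 of N = 11).
Relative gaps: (154636−65000)/154636 = 0.5797.
Sum of shortfalls = 0.579658; P₁ averages over all N: 0.579658 / 11 = 0.0527.

0.0527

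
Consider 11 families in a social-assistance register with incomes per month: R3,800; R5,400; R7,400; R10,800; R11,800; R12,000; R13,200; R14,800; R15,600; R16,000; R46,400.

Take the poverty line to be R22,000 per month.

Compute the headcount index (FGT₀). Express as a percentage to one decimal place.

10 of the 11 families have income below R22,000.
H = 10/11 = 90.9%.

90.9%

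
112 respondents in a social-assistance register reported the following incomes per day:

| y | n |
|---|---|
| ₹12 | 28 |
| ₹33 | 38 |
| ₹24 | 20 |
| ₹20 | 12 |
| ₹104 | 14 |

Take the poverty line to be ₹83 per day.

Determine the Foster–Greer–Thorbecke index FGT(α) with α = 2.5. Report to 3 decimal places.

0.395

Below z: 28×₹12, 12×₹20, 20×₹24, 38×₹33 (q = 98 of N = 112).
Gap ratios (z−y)/z: (83−12)/83 = 0.8554 (×28); (83−20)/83 = 0.7590 (×12); (83−24)/83 = 0.7108 (×20); (83−33)/83 = 0.6024 (×38).
Raised to α = 2.5: 0.67678 (×28); 0.50195 (×12); 0.42602 (×20); 0.28166 (×38).
Sum = 44.197004; FGT(2.5) = 44.197004 / 112 = 0.395.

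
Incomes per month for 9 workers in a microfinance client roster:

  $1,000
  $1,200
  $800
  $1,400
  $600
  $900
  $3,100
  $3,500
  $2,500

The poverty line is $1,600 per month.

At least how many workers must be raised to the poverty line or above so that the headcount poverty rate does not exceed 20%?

5

6 of the 9 workers are poor, so H = 6/9 = 0.667.
A headcount ratio of at most 20% allows at most ⌊0.20 × 9⌋ = 1 poor workers.
So at least 6 − 1 = 5 must be lifted.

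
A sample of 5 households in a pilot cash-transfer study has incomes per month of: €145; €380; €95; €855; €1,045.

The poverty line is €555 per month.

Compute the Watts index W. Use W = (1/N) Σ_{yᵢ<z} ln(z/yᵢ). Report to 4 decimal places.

Below z: €95, €145, €380 (q = 3 of N = 5).
Log gaps: ln(555/95) = 1.7651; ln(555/145) = 1.3422; ln(555/380) = 0.3788.
W = 3.486122 / 5 = 0.6972.

0.6972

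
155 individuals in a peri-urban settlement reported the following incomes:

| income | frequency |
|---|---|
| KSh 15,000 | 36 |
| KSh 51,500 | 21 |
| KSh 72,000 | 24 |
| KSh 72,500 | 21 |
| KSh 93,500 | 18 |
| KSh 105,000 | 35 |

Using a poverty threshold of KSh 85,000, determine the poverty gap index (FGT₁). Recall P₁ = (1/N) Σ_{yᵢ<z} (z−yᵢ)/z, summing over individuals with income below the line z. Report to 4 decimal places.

Poor units: 36×KSh 15,000, 21×KSh 51,500, 24×KSh 72,000, 21×KSh 72,500 (q = 102 of N = 155).
Normalized shortfalls: (85000−15000)/85000 = 0.8235 (×36); (85000−51500)/85000 = 0.3941 (×21); (85000−72000)/85000 = 0.1529 (×24); (85000−72500)/85000 = 0.1471 (×21).
Sum of shortfalls = 44.682353; P₁ averages over all N: 44.682353 / 155 = 0.2883.

0.2883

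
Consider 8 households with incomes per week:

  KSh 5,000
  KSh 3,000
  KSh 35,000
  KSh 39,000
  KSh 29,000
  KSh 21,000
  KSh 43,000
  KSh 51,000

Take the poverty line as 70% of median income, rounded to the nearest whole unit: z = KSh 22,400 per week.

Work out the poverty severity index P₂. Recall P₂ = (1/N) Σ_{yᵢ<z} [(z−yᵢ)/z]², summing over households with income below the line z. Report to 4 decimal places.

Poor units: KSh 3,000, KSh 5,000, KSh 21,000 (q = 3 of N = 8).
Shortfall ratios: (22400−3000)/22400 = 0.8661; (22400−5000)/22400 = 0.7768; (22400−21000)/22400 = 0.0625.
Squared: 0.7501; 0.6034; 0.0039.
Sum = 1.357382; P₂ = 1.357382 / 8 = 0.1697.

0.1697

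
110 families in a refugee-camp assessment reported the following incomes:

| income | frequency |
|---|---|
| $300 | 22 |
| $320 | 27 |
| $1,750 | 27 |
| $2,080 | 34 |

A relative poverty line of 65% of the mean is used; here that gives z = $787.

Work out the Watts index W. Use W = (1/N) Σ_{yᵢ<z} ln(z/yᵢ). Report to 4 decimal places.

0.4138

Incomes under z: 22×$300, 27×$320 (q = 49 of N = 110).
Log shortfalls: ln(787/300) = 0.9644 (×22); ln(787/320) = 0.8999 (×27).
W = 45.515303 / 110 = 0.4138.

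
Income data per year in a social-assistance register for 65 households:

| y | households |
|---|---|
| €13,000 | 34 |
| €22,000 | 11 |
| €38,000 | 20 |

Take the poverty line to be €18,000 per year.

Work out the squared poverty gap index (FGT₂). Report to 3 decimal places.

0.040

Poor units: 34×€13,000 (q = 34 of N = 65).
Shortfall ratios: (18000−13000)/18000 = 0.2778 (×34).
Squared: 0.0772 (×34).
Sum = 2.623457; P₂ = 2.623457 / 65 = 0.040.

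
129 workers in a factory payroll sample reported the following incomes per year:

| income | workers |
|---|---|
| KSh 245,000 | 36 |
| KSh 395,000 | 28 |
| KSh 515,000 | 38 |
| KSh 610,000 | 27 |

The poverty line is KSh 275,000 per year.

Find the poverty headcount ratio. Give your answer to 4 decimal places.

36 of the 129 workers have income below KSh 275,000.
H = 36/129 = 0.2791.

0.2791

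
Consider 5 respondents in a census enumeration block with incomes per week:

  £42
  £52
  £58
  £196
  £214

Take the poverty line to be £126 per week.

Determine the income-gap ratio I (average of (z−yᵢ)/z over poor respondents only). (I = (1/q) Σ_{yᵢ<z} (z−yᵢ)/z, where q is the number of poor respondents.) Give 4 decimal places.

Poor units: £42, £52, £58 (q = 3 of N = 5).
Relative gaps: 0.6667, 0.5873, 0.5397; sum = 1.793651.
The income-gap ratio divides by q (the poor only): 1.793651 / 3 = 0.5979.

0.5979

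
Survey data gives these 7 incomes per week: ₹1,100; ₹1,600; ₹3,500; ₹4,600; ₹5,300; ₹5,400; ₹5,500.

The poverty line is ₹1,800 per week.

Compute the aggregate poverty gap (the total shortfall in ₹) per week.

₹900

Incomes under z: ₹1,100, ₹1,600 (q = 2 of N = 7).
Individual gaps: 1800−1100 = 700; 1800−1600 = 200.
Aggregate gap = ₹900.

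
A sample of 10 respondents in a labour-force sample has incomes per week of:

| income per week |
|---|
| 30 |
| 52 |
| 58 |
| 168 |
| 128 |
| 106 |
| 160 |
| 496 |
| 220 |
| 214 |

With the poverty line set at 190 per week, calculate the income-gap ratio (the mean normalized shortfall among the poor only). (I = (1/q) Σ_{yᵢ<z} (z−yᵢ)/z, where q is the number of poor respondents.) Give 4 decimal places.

0.4722

Incomes under z: 30, 52, 58, 106, 128, 160, 168 (q = 7 of N = 10).
Shortfall ratios (z−y)/z: 0.8421, 0.7263, 0.6947, 0.4421, 0.3263, 0.1579, 0.1158; sum = 3.305263.
I averages over the q = 7 poor units only: 3.305263 / 7 = 0.4722.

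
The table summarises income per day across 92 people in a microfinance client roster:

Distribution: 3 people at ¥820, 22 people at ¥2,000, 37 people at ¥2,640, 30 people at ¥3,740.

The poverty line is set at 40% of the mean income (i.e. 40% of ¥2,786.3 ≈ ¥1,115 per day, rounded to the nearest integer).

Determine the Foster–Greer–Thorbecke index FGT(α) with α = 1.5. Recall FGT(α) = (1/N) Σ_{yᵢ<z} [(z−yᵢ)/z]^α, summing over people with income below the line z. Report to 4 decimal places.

0.0044

Below z: 3×¥820 (q = 3 of N = 92).
Relative gaps: (1115−820)/1115 = 0.2646 (×3).
Raised to α = 1.5: 0.13609 (×3).
Sum = 0.408265; FGT(1.5) = 0.408265 / 92 = 0.0044.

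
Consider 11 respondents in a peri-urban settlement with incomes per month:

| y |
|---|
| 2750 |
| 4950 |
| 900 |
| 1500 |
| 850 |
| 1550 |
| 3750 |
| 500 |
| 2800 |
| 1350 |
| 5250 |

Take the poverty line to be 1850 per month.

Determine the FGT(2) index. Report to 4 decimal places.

Incomes under z: 500, 850, 900, 1350, 1500, 1550 (q = 6 of N = 11).
Relative gaps: (1850−500)/1850 = 0.7297; (1850−850)/1850 = 0.5405; (1850−900)/1850 = 0.5135; (1850−1350)/1850 = 0.2703; (1850−1500)/1850 = 0.1892; (1850−1550)/1850 = 0.1622.
Squared: 0.5325; 0.2922; 0.2637; 0.0730; 0.0358; 0.0263.
Sum = 1.223521; P₂ = 1.223521 / 11 = 0.1112.

0.1112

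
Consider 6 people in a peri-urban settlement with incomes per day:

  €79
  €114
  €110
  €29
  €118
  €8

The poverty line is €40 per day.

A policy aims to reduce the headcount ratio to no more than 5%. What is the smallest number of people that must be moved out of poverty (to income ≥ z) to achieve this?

2

2 of the 6 people are poor, so H = 2/6 = 0.333.
A headcount ratio of at most 5% allows at most ⌊0.05 × 6⌋ = 0 poor people.
So at least 2 − 0 = 2 must be lifted.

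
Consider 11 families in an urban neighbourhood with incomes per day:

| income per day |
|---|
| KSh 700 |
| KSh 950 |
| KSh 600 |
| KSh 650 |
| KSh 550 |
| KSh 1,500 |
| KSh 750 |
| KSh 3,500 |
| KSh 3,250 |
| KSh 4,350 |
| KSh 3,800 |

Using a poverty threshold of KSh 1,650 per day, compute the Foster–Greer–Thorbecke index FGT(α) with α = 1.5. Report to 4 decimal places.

0.2425

Below the line: KSh 550, KSh 600, KSh 650, KSh 700, KSh 750, KSh 950, KSh 1,500 (q = 7 of N = 11).
Relative gaps: (1650−550)/1650 = 0.6667; (1650−600)/1650 = 0.6364; (1650−650)/1650 = 0.6061; (1650−700)/1650 = 0.5758; (1650−750)/1650 = 0.5455; (1650−950)/1650 = 0.4242; (1650−1500)/1650 = 0.0909.
Raised to α = 1.5: 0.54433; 0.50764; 0.47182; 0.43688; 0.40284; 0.27633; 0.02741.
Sum = 2.667249; FGT(1.5) = 2.667249 / 11 = 0.2425.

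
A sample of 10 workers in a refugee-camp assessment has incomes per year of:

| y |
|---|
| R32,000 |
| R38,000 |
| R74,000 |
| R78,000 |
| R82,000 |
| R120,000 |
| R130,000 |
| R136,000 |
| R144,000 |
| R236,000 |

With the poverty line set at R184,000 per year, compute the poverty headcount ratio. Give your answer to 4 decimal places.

0.9000

9 of the 10 workers have income below R184,000.
H = 9/10 = 0.9000.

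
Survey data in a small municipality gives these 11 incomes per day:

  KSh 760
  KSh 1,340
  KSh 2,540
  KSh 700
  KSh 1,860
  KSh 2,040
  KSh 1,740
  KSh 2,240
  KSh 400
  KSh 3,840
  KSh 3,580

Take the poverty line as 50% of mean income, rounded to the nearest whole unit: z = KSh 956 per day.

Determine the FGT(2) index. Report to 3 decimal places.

0.041

Poor units: KSh 400, KSh 700, KSh 760 (q = 3 of N = 11).
Relative gaps: (956−400)/956 = 0.5816; (956−700)/956 = 0.2678; (956−760)/956 = 0.2050.
Squared: 0.3382; 0.0717; 0.0420.
Sum = 0.451988; P₂ = 0.451988 / 11 = 0.041.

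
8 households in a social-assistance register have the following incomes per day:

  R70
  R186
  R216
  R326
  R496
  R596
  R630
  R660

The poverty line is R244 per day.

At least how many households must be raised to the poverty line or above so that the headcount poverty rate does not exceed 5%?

Currently q = 3 of N = 8 are below the line (H = 0.375).
A headcount ratio of at most 5% allows at most ⌊0.05 × 8⌋ = 0 poor households.
So at least 3 − 0 = 3 must be lifted.

3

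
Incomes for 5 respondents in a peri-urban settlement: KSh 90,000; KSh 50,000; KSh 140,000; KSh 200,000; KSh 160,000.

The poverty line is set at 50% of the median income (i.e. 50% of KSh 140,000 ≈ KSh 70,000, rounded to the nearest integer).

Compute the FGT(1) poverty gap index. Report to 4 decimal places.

0.0571

Poor units: KSh 50,000 (q = 1 of N = 5).
Normalized shortfalls: (70000−50000)/70000 = 0.2857.
Sum of shortfalls = 0.285714; P₁ averages over all N: 0.285714 / 5 = 0.0571.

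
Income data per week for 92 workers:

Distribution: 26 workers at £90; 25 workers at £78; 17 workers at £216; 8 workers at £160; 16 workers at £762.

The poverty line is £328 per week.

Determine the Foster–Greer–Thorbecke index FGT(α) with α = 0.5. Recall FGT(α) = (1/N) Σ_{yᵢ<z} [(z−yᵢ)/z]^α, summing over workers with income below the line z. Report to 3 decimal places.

Poor units: 25×£78, 26×£90, 8×£160, 17×£216 (q = 76 of N = 92).
Normalized shortfalls: (328−78)/328 = 0.7622 (×25); (328−90)/328 = 0.7256 (×26); (328−160)/328 = 0.5122 (×8); (328−216)/328 = 0.3415 (×17).
Raised to α = 0.5: 0.87304 (×25); 0.85183 (×26); 0.71568 (×8); 0.58435 (×17).
Sum = 59.632809; FGT(0.5) = 59.632809 / 92 = 0.648.

0.648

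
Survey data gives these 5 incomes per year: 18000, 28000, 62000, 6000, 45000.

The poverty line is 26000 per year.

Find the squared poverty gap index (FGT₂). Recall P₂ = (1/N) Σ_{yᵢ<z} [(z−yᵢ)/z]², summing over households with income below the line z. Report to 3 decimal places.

Incomes under z: 6000, 18000 (q = 2 of N = 5).
Gap ratios (z−y)/z: (26000−6000)/26000 = 0.7692; (26000−18000)/26000 = 0.3077.
Squared: 0.5917; 0.0947.
Sum = 0.686391; P₂ = 0.686391 / 5 = 0.137.

0.137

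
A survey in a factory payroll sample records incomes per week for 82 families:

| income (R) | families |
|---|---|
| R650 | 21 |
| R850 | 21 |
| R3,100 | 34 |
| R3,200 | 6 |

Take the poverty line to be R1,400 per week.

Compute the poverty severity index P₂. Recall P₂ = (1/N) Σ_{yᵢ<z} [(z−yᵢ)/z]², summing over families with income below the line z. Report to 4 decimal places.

Below the line: 21×R650, 21×R850 (q = 42 of N = 82).
Normalized shortfalls: (1400−650)/1400 = 0.5357 (×21); (1400−850)/1400 = 0.3929 (×21).
Squared: 0.2870 (×21); 0.1543 (×21).
Sum = 9.267857; P₂ = 9.267857 / 82 = 0.1130.

0.1130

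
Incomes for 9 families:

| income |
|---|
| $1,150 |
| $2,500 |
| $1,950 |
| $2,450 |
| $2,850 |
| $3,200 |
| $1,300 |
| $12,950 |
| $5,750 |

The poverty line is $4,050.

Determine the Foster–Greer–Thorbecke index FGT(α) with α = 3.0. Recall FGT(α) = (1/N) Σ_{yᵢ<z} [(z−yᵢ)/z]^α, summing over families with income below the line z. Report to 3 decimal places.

Below the line: $1,150, $1,300, $1,950, $2,450, $2,500, $2,850, $3,200 (q = 7 of N = 9).
Shortfall ratios: (4050−1150)/4050 = 0.7160; (4050−1300)/4050 = 0.6790; (4050−1950)/4050 = 0.5185; (4050−2450)/4050 = 0.3951; (4050−2500)/4050 = 0.3827; (4050−2850)/4050 = 0.2963; (4050−3200)/4050 = 0.2099.
Raised to α = 3.0: 0.36714; 0.31306; 0.13941; 0.06166; 0.05606; 0.02601; 0.00924.
Sum = 0.972584; FGT(3.0) = 0.972584 / 9 = 0.108.

0.108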